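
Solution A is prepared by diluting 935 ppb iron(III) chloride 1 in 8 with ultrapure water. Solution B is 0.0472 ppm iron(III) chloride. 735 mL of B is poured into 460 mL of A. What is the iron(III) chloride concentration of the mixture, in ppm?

0.0740 ppm

C_A = 935 ppb / 8 = 117 ppb.
C_B = 0.0472 ppm = 47.2 ppb.
C_mix = (C_A·V_A + C_B·V_B)/(V_A + V_B) = (117×460 + 47.2×735) / 1195 = 74.0 ppb = 0.0740 ppm.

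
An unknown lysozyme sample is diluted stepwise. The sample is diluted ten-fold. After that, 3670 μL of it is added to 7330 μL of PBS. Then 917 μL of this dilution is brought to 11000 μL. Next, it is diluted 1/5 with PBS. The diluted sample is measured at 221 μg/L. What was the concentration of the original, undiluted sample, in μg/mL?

Overall dilution factor = 10 × 2.997 × 12.00 × 5 = 1798.
Original = 221 μg/L × 1798 = 3.97 × 10⁵ μg/L = 397 μg/mL.

397 μg/mL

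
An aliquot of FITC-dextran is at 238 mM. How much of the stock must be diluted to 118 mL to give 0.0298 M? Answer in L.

0.0298 M = 29.8 mM.
V₁ = C₂V₂/C₁ = 29.8 × 118 / 238 = 14.8 mL = 0.0148 L.

0.0148 L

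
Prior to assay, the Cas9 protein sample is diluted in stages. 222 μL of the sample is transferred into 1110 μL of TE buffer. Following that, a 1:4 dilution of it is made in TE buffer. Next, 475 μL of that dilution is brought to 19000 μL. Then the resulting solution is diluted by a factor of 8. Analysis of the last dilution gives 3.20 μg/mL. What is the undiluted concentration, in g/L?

24.6 g/L

Overall dilution factor = 6 × 4 × 40 × 8 = 7680.
Original = 3.20 μg/mL × 7680 = 2.46 × 10⁴ μg/mL = 24.6 g/L.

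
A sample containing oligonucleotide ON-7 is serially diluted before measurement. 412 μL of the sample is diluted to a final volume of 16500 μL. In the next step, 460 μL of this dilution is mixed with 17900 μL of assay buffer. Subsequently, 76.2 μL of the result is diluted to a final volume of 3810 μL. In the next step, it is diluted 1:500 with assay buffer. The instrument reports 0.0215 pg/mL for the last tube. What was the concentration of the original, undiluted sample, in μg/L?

859 μg/L

Overall dilution factor = 40.05 × 39.91 × 50 × 500 = 4.00 × 10⁷.
Original = 0.0215 pg/mL × 4.00 × 10⁷ = 8.59 × 10⁵ pg/mL = 859 μg/L.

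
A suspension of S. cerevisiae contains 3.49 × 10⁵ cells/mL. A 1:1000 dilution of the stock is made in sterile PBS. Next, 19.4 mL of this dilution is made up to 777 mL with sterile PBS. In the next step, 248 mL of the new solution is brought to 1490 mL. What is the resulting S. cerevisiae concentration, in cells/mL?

1.45 cells/mL

Overall dilution factor = 1000 × 40.05 × 6.008 = 2.41 × 10⁵.
3.49 × 10⁵ cells/mL / 2.41 × 10⁵ = 1.45 cells/mL.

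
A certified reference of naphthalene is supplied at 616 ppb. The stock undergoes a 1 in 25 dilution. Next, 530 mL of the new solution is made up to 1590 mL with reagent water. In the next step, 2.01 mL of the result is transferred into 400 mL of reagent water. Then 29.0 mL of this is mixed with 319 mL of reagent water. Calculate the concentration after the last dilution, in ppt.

3.42 ppt

Overall dilution factor = 25 × 3 × 200.0 × 12 = 1.80 × 10⁵.
616 ppb / 1.80 × 10⁵ = 3.42 × 10⁻³ ppb = 3.42 ppt.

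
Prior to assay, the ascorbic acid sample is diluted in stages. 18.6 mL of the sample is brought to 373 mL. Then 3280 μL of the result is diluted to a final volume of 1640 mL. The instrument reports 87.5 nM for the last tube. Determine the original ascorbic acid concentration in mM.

0.877 mM

Overall dilution factor = 20.05 × 500 = 1.00 × 10⁴.
Original = 87.5 nM × 1.00 × 10⁴ = 8.77 × 10⁵ nM = 0.877 mM.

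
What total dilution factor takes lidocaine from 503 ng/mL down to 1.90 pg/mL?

2.65 × 10⁵

Factor = C₀/C_target = 503 ng/mL / 1.90 pg/mL = 2.65 × 10⁵.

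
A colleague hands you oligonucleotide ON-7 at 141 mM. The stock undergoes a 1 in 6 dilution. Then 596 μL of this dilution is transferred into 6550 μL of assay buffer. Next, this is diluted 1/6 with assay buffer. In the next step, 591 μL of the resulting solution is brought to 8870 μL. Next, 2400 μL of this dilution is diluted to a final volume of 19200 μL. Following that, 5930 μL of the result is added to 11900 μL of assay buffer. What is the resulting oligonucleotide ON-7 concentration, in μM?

Overall dilution factor = 6 × 11.99 × 6 × 15.01 × 8 × 3.007 = 1.56 × 10⁵.
141 mM / 1.56 × 10⁵ = 9.05 × 10⁻⁴ mM = 0.905 μM.

0.905 μM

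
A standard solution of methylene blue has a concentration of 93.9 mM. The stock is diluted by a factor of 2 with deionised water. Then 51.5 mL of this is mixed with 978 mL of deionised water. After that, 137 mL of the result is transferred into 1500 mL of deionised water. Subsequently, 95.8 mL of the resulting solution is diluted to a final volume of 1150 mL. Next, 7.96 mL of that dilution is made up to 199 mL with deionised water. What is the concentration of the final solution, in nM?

655 nM

Overall dilution factor = 2 × 19.99 × 11.95 × 12.00 × 25 = 1.43 × 10⁵.
93.9 mM / 1.43 × 10⁵ = 6.55 × 10⁻⁴ mM = 655 nM.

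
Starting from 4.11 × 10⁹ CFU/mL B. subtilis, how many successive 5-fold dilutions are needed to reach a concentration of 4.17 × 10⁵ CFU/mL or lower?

Need 5ⁿ ≥ 9856, so n ≥ log(9856)/log(5) = 5.71.
Minimum whole steps: n = 6.

6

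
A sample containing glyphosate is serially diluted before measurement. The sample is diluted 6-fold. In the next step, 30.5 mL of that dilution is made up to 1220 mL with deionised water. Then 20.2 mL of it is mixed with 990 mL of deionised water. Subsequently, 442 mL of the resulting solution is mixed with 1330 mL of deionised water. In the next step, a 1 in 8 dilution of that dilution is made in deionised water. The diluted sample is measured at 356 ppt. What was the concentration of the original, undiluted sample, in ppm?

137 ppm

Overall dilution factor = 6 × 40 × 50.01 × 4.009 × 8 = 3.85 × 10⁵.
Original = 356 ppt × 3.85 × 10⁵ = 1.37 × 10⁸ ppt = 137 ppm.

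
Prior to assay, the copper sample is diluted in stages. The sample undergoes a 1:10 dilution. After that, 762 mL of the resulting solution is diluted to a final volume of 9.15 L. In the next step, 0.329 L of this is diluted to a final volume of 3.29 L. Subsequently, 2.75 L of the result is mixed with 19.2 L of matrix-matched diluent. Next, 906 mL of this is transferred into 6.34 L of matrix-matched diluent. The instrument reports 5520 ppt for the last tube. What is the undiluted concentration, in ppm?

423 ppm

Overall dilution factor = 10 × 12.01 × 10 × 7.982 × 7.998 = 7.67 × 10⁴.
Original = 5520 ppt × 7.67 × 10⁴ = 4.23 × 10⁸ ppt = 423 ppm.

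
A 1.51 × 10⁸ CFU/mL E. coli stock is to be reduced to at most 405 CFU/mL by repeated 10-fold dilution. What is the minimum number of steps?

6

Need 10ⁿ ≥ 3.73 × 10⁵, so n ≥ log(3.73 × 10⁵)/log(10) = 5.57.
Minimum whole steps: n = 6.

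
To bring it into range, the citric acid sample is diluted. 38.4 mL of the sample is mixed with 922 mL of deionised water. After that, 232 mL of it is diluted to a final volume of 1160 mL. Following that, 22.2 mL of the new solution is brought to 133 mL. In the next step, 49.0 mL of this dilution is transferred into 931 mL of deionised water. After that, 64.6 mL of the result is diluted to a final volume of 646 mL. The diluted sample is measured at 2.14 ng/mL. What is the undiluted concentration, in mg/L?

Overall dilution factor = 25.01 × 5 × 5.991 × 20 × 10 = 1.50 × 10⁵.
Original = 2.14 ng/mL × 1.50 × 10⁵ = 3.21 × 10⁵ ng/mL = 321 mg/L.

321 mg/L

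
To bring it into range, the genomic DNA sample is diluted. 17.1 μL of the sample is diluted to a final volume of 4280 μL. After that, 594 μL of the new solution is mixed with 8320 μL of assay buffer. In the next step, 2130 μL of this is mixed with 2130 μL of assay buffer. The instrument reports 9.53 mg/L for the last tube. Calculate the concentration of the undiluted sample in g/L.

Overall dilution factor = 250.3 × 15.01 × 2 = 7512.
Original = 9.53 mg/L × 7512 = 7.16 × 10⁴ mg/L = 71.6 g/L.

71.6 g/L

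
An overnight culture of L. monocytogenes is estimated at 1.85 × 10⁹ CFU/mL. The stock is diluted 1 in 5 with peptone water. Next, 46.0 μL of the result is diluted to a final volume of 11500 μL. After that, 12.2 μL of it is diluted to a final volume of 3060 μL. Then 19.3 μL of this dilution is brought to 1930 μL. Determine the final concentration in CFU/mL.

59.0 CFU/mL

Overall dilution factor = 5 × 250 × 250.8 × 100 = 3.14 × 10⁷.
1.85 × 10⁹ CFU/mL / 3.14 × 10⁷ = 59.0 CFU/mL.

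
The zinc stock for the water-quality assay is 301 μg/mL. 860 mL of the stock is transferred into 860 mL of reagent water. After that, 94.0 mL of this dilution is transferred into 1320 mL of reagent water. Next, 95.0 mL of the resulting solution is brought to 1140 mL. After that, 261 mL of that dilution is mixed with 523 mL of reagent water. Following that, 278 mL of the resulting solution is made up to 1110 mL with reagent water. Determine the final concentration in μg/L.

Overall dilution factor = 2 × 15.04 × 12 × 3.004 × 3.993 = 4330.
301 μg/mL / 4330 = 0.0695 μg/mL = 69.5 μg/L.

69.5 μg/L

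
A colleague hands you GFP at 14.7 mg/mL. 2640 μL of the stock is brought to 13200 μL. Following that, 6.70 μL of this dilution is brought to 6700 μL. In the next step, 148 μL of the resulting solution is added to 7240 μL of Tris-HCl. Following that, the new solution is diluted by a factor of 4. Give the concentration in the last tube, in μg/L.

14.7 μg/L

Overall dilution factor = 5 × 1000 × 49.92 × 4 = 9.98 × 10⁵.
14.7 mg/mL / 9.98 × 10⁵ = 1.47 × 10⁻⁵ mg/mL = 14.7 μg/L.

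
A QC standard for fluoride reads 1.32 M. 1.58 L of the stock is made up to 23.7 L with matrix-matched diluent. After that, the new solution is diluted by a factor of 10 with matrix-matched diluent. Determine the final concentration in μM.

8800 μM

Overall dilution factor = 15 × 10 = 150.
1.32 M / 150 = 8.80 × 10⁻³ M = 8800 μM.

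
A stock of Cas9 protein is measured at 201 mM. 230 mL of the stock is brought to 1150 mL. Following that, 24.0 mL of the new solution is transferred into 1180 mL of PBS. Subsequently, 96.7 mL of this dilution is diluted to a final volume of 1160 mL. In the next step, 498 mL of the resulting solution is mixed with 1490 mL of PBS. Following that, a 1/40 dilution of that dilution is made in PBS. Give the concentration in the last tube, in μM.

Overall dilution factor = 5 × 50.17 × 12.00 × 3.992 × 40 = 4.80 × 10⁵.
201 mM / 4.80 × 10⁵ = 4.18 × 10⁻⁴ mM = 0.418 μM.

0.418 μM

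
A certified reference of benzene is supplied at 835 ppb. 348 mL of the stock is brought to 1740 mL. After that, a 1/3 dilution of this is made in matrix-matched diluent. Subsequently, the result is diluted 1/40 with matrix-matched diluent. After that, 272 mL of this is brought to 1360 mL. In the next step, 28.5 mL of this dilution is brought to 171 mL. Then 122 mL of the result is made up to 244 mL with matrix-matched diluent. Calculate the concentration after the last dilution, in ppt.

Overall dilution factor = 5 × 3 × 40 × 5 × 6 × 2 = 3.60 × 10⁴.
835 ppb / 3.60 × 10⁴ = 0.0232 ppb = 23.2 ppt.

23.2 ppt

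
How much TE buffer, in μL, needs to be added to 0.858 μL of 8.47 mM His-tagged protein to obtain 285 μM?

285 μM = 0.285 mM.
V₂ = C₁V₁/C₂ = 8.47 × 0.858 / 0.285 = 25.5 μL.
Diluent to add = V₂ − V₁ = 25.5 − 0.858 = 24.6 μL.

24.6 μL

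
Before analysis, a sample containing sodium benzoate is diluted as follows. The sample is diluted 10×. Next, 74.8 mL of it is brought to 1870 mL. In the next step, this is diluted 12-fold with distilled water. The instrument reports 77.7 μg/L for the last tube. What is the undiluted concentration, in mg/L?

Overall dilution factor = 10 × 25 × 12 = 3000.
Original = 77.7 μg/L × 3000 = 2.33 × 10⁵ μg/L = 233 mg/L.

233 mg/L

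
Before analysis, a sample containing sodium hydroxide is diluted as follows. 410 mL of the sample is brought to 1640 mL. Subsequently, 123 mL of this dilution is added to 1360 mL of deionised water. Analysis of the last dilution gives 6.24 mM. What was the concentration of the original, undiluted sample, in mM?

301 mM

Overall dilution factor = 4 × 12.06 = 48.2.
Original = 6.24 mM × 48.2 = 301 mM.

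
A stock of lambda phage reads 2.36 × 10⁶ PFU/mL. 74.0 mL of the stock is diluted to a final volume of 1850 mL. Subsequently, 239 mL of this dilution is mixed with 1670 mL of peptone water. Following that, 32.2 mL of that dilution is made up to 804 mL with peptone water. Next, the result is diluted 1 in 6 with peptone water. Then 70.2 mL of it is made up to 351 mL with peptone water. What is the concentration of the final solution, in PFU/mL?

Overall dilution factor = 25 × 7.987 × 24.97 × 6 × 5 = 1.50 × 10⁵.
2.36 × 10⁶ PFU/mL / 1.50 × 10⁵ = 15.8 PFU/mL.

15.8 PFU/mL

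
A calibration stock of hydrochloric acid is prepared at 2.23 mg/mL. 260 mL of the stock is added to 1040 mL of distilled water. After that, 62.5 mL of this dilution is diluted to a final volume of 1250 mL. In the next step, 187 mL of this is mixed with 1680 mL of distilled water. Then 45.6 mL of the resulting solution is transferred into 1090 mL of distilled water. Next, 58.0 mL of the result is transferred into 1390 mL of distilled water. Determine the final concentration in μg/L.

Overall dilution factor = 5 × 20 × 9.984 × 24.90 × 24.97 = 6.21 × 10⁵.
2.23 mg/mL / 6.21 × 10⁵ = 3.59 × 10⁻⁶ mg/mL = 3.59 μg/L.

3.59 μg/L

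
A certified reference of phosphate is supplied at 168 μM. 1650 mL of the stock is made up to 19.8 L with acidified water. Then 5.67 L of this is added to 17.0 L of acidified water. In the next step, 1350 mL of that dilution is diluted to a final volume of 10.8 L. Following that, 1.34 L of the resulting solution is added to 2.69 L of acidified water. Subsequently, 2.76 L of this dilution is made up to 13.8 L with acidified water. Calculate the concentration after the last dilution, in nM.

29.1 nM

Overall dilution factor = 12 × 3.998 × 8 × 3.007 × 5 = 5772.
168 μM / 5772 = 0.0291 μM = 29.1 nM.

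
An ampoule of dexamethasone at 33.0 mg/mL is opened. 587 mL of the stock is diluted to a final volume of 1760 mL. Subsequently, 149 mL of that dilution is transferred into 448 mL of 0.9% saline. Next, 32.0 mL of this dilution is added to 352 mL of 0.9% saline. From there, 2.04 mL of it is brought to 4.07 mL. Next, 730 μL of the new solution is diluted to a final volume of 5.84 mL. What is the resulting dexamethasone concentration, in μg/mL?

14.3 μg/mL

Overall dilution factor = 2.998 × 4.007 × 12 × 1.995 × 8 = 2301.
33.0 mg/mL / 2301 = 0.0143 mg/mL = 14.3 μg/mL.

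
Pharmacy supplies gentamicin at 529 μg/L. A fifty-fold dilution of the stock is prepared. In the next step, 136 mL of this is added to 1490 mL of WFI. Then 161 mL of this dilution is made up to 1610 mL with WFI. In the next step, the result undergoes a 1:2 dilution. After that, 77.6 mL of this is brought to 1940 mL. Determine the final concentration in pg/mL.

Overall dilution factor = 50 × 11.96 × 10 × 2 × 25 = 2.99 × 10⁵.
529 μg/L / 2.99 × 10⁵ = 1.77 × 10⁻³ μg/L = 1.77 pg/mL.

1.77 pg/mL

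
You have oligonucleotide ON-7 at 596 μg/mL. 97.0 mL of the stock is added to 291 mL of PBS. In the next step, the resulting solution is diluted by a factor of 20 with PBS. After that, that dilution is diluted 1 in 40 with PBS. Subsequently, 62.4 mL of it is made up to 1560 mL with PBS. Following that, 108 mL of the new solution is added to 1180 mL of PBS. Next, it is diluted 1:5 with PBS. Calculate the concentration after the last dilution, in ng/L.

Overall dilution factor = 4 × 20 × 40 × 25 × 11.93 × 5 = 4.77 × 10⁶.
596 μg/mL / 4.77 × 10⁶ = 1.25 × 10⁻⁴ μg/mL = 125 ng/L.

125 ng/L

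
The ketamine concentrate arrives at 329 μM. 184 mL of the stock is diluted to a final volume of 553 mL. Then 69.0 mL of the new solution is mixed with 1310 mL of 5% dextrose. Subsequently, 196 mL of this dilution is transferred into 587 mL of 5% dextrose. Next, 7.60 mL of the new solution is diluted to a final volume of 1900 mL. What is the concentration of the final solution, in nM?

Overall dilution factor = 3.005 × 19.99 × 3.995 × 250 = 6.00 × 10⁴.
329 μM / 6.00 × 10⁴ = 5.48 × 10⁻³ μM = 5.48 nM.

5.48 nM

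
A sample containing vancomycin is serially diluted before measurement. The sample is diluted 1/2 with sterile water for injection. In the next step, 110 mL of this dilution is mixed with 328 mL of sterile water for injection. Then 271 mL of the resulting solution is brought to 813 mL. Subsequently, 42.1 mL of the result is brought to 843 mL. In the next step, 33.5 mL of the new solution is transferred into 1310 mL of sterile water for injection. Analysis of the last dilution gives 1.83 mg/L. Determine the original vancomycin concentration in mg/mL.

35.1 mg/mL

Overall dilution factor = 2 × 3.982 × 3 × 20.02 × 40.10 = 1.92 × 10⁴.
Original = 1.83 mg/L × 1.92 × 10⁴ = 3.51 × 10⁴ mg/L = 35.1 mg/mL.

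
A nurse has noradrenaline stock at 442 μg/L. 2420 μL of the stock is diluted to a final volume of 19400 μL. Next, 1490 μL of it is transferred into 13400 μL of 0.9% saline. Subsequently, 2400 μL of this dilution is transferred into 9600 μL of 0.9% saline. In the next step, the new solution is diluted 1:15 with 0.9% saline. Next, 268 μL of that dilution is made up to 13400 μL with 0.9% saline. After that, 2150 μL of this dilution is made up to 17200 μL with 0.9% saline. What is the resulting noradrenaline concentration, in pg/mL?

Overall dilution factor = 8.017 × 9.993 × 5 × 15 × 50 × 8 = 2.40 × 10⁶.
442 μg/L / 2.40 × 10⁶ = 1.84 × 10⁻⁴ μg/L = 0.184 pg/mL.

0.184 pg/mL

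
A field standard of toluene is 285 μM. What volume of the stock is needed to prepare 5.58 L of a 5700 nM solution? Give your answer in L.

5700 nM = 5.70 μM.
V₁ = C₂V₂/C₁ = 5.70 × 5.58 / 285 = 0.112 L.

0.112 L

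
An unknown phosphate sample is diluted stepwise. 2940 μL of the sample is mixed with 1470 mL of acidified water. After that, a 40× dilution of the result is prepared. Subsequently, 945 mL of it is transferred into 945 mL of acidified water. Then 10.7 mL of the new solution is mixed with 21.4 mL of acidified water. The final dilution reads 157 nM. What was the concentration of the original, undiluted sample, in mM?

Overall dilution factor = 501 × 40 × 2 × 3 = 1.20 × 10⁵.
Original = 157 nM × 1.20 × 10⁵ = 1.89 × 10⁷ nM = 18.9 mM.

18.9 mM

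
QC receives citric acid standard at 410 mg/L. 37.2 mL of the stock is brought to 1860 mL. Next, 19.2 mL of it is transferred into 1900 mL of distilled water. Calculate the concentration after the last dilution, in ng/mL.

Overall dilution factor = 50 × 99.96 = 4998.
410 mg/L / 4998 = 0.0820 mg/L = 82.0 ng/mL.

82.0 ng/mL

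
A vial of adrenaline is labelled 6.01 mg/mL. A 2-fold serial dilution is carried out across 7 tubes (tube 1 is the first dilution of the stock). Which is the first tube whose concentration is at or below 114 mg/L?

Tube n has concentration 6.01 mg/mL / 2ⁿ.
Need 2ⁿ ≥ 6.01 mg/mL / 114 mg/L = 52.7, so n ≥ 5.72.
First such tube: n = 6.

tube 6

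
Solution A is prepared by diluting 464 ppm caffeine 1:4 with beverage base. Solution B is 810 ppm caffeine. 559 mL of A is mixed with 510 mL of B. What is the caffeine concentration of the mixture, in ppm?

447 ppm

C_A = 464 ppm / 4 = 116 ppm.
C_mix = (C_A·V_A + C_B·V_B)/(V_A + V_B) = (116×559 + 810×510) / 1069 = 447 ppm.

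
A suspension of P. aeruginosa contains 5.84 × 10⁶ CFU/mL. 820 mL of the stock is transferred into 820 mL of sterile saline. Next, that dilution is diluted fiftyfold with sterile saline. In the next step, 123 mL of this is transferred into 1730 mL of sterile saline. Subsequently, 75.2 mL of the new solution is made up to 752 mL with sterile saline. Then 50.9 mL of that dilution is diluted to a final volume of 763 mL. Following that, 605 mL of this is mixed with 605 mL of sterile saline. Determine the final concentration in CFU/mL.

Overall dilution factor = 2 × 50 × 15.07 × 10 × 14.99 × 2 = 4.52 × 10⁵.
5.84 × 10⁶ CFU/mL / 4.52 × 10⁵ = 12.9 CFU/mL.

12.9 CFU/mL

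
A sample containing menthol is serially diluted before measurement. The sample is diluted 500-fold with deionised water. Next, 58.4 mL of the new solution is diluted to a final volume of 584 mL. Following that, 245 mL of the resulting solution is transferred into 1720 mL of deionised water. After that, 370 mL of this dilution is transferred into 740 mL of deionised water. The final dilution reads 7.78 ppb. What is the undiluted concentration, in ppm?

Overall dilution factor = 500 × 10 × 8.020 × 3 = 1.20 × 10⁵.
Original = 7.78 ppb × 1.20 × 10⁵ = 9.36 × 10⁵ ppb = 936 ppm.

936 ppm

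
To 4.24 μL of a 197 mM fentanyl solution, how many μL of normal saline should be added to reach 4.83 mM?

V₂ = C₁V₁/C₂ = 197 × 4.24 / 4.83 = 173 μL.
Diluent to add = V₂ − V₁ = 173 − 4.24 = 169 μL.

169 μL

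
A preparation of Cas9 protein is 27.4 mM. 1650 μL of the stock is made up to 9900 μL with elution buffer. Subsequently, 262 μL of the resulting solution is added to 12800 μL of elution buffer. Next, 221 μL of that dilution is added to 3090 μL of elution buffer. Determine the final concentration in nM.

Overall dilution factor = 6 × 49.85 × 14.98 = 4482.
27.4 mM / 4482 = 6.11 × 10⁻³ mM = 6110 nM.

6110 nM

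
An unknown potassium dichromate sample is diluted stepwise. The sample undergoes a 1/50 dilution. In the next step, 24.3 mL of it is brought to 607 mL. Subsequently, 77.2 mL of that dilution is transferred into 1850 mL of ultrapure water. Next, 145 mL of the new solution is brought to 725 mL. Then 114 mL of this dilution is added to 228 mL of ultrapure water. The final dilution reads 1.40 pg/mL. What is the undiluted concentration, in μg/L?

655 μg/L

Overall dilution factor = 50 × 24.98 × 24.96 × 5 × 3 = 4.68 × 10⁵.
Original = 1.40 pg/mL × 4.68 × 10⁵ = 6.55 × 10⁵ pg/mL = 655 μg/L.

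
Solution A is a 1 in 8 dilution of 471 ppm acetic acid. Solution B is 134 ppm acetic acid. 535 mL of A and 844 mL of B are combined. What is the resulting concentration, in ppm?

C_A = 471 ppm / 8 = 58.9 ppm.
C_mix = (C_A·V_A + C_B·V_B)/(V_A + V_B) = (58.9×535 + 134×844) / 1379 = 105 ppm.

105 ppm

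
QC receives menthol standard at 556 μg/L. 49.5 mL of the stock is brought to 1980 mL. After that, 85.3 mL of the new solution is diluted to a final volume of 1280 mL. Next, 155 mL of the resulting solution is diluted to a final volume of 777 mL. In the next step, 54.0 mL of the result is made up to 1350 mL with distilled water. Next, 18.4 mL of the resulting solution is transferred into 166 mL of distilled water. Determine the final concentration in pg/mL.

0.738 pg/mL

Overall dilution factor = 40 × 15.01 × 5.013 × 25 × 10.02 = 7.54 × 10⁵.
556 μg/L / 7.54 × 10⁵ = 7.38 × 10⁻⁴ μg/L = 0.738 pg/mL.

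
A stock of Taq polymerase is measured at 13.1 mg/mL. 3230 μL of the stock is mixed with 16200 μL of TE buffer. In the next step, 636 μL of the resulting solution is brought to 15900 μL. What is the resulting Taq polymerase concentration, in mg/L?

87.1 mg/L

Overall dilution factor = 6.015 × 25 = 150.
13.1 mg/mL / 150 = 0.0871 mg/mL = 87.1 mg/L.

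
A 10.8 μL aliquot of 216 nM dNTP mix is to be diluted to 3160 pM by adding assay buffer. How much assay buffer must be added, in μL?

3160 pM = 3.16 nM.
V₂ = C₁V₁/C₂ = 216 × 10.8 / 3.16 = 738 μL.
Diluent to add = V₂ − V₁ = 738 − 10.8 = 727 μL.

727 μL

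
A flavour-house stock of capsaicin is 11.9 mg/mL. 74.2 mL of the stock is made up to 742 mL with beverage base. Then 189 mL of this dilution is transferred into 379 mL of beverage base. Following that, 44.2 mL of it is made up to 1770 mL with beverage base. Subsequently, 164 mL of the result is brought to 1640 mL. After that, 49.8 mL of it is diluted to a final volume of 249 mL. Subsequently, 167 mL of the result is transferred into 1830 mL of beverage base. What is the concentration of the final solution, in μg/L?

Overall dilution factor = 10 × 3.005 × 40.05 × 10 × 5 × 11.96 = 7.20 × 10⁵.
11.9 mg/mL / 7.20 × 10⁵ = 1.65 × 10⁻⁵ mg/mL = 16.5 μg/L.

16.5 μg/L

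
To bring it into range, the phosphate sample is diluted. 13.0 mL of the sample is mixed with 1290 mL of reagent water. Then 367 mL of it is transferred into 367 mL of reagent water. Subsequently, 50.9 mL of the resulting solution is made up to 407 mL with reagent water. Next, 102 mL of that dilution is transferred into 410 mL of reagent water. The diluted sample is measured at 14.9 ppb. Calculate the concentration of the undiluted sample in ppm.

120 ppm

Overall dilution factor = 100.2 × 2 × 7.996 × 5.020 = 8046.
Original = 14.9 ppb × 8046 = 1.20 × 10⁵ ppb = 120 ppm.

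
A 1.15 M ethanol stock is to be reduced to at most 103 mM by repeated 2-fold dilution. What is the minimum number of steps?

Need 2ⁿ ≥ 11.2, so n ≥ log(11.2)/log(2) = 3.48.
Minimum whole steps: n = 4.

4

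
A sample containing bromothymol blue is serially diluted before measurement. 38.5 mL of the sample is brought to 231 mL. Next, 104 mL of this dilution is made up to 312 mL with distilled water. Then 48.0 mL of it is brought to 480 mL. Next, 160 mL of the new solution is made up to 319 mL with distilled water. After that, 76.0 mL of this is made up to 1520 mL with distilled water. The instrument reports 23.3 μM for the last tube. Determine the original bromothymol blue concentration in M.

Overall dilution factor = 6 × 3 × 10 × 1.994 × 20 = 7178.
Original = 23.3 μM × 7178 = 1.67 × 10⁵ μM = 0.167 M.

0.167 M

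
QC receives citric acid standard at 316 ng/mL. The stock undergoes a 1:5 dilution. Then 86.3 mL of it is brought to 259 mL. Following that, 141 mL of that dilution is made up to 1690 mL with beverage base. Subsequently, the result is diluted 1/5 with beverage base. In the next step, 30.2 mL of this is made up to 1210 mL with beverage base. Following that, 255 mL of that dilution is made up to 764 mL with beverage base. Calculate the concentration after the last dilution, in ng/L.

2.93 ng/L

Overall dilution factor = 5 × 3.001 × 11.99 × 5 × 40.07 × 2.996 = 1.08 × 10⁵.
316 ng/mL / 1.08 × 10⁵ = 2.93 × 10⁻³ ng/mL = 2.93 ng/L.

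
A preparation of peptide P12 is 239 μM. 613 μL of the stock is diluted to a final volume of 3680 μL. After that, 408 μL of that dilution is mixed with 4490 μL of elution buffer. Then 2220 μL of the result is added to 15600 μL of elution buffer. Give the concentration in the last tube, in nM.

Overall dilution factor = 6.003 × 12.00 × 8.027 = 578.
239 μM / 578 = 0.413 μM = 413 nM.

413 nM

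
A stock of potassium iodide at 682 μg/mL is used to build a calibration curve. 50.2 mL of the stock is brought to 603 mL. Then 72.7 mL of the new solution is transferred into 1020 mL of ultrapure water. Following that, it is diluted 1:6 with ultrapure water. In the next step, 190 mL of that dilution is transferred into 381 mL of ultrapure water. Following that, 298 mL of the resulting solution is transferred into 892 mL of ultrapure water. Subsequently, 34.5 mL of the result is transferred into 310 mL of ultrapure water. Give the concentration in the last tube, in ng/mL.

Overall dilution factor = 12.01 × 15.03 × 6 × 3.005 × 3.993 × 9.986 = 1.30 × 10⁵.
682 μg/mL / 1.30 × 10⁵ = 5.25 × 10⁻³ μg/mL = 5.25 ng/mL.

5.25 ng/mL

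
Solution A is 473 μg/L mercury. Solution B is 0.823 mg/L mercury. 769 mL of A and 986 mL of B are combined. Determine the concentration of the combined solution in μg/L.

C_B = 0.823 mg/L = 823 μg/L.
C_mix = (C_A·V_A + C_B·V_B)/(V_A + V_B) = (473×769 + 823×986) / 1755 = 670 μg/L.

670 μg/L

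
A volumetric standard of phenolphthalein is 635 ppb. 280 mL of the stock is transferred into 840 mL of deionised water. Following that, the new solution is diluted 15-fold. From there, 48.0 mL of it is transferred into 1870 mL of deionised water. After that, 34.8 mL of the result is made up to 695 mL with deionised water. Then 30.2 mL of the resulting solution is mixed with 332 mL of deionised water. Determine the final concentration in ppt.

Overall dilution factor = 4 × 15 × 39.96 × 19.97 × 11.99 = 5.74 × 10⁵.
635 ppb / 5.74 × 10⁵ = 1.11 × 10⁻³ ppb = 1.11 ppt.

1.11 ppt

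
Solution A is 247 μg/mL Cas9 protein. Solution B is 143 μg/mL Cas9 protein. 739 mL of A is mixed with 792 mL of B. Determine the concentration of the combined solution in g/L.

C_mix = (C_A·V_A + C_B·V_B)/(V_A + V_B) = (247×739 + 143×792) / 1531 = 193 μg/mL = 0.193 g/L.

0.193 g/L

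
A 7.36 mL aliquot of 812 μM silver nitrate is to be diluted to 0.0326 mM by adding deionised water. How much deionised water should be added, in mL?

0.0326 mM = 32.6 μM.
V₂ = C₁V₁/C₂ = 812 × 7.36 / 32.6 = 183 mL.
Diluent to add = V₂ − V₁ = 183 − 7.36 = 176 mL.

176 mL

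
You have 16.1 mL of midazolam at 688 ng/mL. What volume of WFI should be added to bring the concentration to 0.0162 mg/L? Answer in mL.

0.0162 mg/L = 16.2 ng/mL.
V₂ = C₁V₁/C₂ = 688 × 16.1 / 16.2 = 684 mL.
Diluent to add = V₂ − V₁ = 684 − 16.1 = 668 mL.

668 mL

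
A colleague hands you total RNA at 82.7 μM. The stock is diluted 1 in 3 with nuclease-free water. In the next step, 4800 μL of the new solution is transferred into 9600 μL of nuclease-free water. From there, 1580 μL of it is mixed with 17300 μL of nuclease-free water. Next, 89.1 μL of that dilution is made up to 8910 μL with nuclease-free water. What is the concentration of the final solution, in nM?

Overall dilution factor = 3 × 3 × 11.95 × 100 = 1.08 × 10⁴.
82.7 μM / 1.08 × 10⁴ = 7.69 × 10⁻³ μM = 7.69 nM.

7.69 nM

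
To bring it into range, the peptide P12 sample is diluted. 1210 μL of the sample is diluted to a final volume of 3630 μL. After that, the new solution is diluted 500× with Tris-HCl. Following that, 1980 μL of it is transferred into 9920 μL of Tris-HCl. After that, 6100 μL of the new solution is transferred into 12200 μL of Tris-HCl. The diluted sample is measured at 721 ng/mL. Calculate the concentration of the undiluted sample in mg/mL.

19.5 mg/mL

Overall dilution factor = 3 × 500 × 6.010 × 3 = 2.70 × 10⁴.
Original = 721 ng/mL × 2.70 × 10⁴ = 1.95 × 10⁷ ng/mL = 19.5 mg/mL.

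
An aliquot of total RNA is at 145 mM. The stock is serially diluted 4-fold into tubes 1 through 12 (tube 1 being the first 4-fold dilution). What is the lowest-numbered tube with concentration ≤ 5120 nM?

tube 8

Tube n has concentration 145 mM / 4ⁿ.
Need 4ⁿ ≥ 145 mM / 5120 nM = 2.83 × 10⁴, so n ≥ 7.39.
First such tube: n = 8.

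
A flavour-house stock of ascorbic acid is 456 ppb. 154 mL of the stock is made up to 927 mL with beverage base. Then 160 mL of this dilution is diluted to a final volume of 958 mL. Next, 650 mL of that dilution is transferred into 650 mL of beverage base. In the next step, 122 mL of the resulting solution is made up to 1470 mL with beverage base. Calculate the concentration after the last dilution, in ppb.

0.525 ppb

Overall dilution factor = 6.019 × 5.987 × 2 × 12.05 = 869.
456 ppb / 869 = 0.525 ppb.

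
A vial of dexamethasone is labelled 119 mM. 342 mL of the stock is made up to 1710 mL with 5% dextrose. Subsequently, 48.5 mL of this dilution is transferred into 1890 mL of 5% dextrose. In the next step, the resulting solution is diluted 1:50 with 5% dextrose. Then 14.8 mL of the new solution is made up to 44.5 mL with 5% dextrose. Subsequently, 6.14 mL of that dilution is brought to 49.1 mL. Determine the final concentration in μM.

Overall dilution factor = 5 × 39.97 × 50 × 3.007 × 7.997 = 2.40 × 10⁵.
119 mM / 2.40 × 10⁵ = 4.95 × 10⁻⁴ mM = 0.495 μM.

0.495 μM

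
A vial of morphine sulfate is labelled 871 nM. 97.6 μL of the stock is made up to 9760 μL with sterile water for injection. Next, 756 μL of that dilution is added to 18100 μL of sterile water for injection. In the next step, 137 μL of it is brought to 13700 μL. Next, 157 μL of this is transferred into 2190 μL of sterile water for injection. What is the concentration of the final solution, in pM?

Overall dilution factor = 100 × 24.94 × 100 × 14.95 = 3.73 × 10⁶.
871 nM / 3.73 × 10⁶ = 2.34 × 10⁻⁴ nM = 0.234 pM.

0.234 pM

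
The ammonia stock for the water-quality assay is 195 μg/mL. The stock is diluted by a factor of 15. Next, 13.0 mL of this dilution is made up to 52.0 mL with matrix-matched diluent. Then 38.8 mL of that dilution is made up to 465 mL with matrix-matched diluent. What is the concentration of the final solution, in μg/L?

271 μg/L

Overall dilution factor = 15 × 4 × 11.98 = 719.
195 μg/mL / 719 = 0.271 μg/mL = 271 μg/L.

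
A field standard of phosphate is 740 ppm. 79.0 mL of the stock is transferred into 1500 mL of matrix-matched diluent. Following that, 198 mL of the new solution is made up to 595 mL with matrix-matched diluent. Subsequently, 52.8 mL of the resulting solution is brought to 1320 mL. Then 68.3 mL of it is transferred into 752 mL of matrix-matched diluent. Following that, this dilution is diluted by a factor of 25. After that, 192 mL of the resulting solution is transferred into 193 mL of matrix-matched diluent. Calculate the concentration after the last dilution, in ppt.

Overall dilution factor = 19.99 × 3.005 × 25 × 12.01 × 25 × 2.005 = 9.04 × 10⁵.
740 ppm / 9.04 × 10⁵ = 8.19 × 10⁻⁴ ppm = 819 ppt.

819 ppt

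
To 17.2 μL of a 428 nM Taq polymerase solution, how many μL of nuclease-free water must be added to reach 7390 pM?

979 μL

7390 pM = 7.39 nM.
V₂ = C₁V₁/C₂ = 428 × 17.2 / 7.39 = 996 μL.
Diluent to add = V₂ − V₁ = 996 − 17.2 = 979 μL.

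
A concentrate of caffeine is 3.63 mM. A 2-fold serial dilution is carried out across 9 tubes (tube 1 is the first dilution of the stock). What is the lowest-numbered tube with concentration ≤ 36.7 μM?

tube 7

Tube n has concentration 3.63 mM / 2ⁿ.
Need 2ⁿ ≥ 3.63 mM / 36.7 μM = 98.9, so n ≥ 6.63.
First such tube: n = 7.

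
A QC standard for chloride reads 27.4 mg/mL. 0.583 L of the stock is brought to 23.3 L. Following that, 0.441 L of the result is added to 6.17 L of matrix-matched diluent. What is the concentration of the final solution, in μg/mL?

Overall dilution factor = 39.97 × 14.99 = 599.
27.4 mg/mL / 599 = 0.0457 mg/mL = 45.7 μg/mL.

45.7 μg/mL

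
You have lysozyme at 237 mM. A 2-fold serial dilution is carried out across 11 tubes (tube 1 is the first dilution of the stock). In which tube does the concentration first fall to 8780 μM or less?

tube 5

Tube n has concentration 237 mM / 2ⁿ.
Need 2ⁿ ≥ 237 mM / 8780 μM = 27.0, so n ≥ 4.75.
First such tube: n = 5.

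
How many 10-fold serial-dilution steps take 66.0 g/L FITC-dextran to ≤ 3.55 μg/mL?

Need 10ⁿ ≥ 1.86 × 10⁴, so n ≥ log(1.86 × 10⁴)/log(10) = 4.27.
Minimum whole steps: n = 5.

5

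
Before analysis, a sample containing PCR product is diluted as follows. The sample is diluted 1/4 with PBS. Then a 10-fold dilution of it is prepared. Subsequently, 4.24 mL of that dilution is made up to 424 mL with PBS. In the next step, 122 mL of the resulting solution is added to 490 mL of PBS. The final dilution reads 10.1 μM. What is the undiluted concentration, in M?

Overall dilution factor = 4 × 10 × 100 × 5.016 = 2.01 × 10⁴.
Original = 10.1 μM × 2.01 × 10⁴ = 2.03 × 10⁵ μM = 0.203 M.

0.203 M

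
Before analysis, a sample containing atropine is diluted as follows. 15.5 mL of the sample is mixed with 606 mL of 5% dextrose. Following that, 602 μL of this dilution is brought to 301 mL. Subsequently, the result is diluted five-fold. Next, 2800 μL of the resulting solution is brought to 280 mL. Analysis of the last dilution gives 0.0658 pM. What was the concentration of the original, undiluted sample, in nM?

660 nM

Overall dilution factor = 40.10 × 500 × 5 × 100 = 1.00 × 10⁷.
Original = 0.0658 pM × 1.00 × 10⁷ = 6.60 × 10⁵ pM = 660 nM.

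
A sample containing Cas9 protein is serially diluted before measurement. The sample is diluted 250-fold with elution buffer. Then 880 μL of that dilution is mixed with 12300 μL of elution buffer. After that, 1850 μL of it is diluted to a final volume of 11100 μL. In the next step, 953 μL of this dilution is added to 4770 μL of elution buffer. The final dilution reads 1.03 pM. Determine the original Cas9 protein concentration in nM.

139 nM

Overall dilution factor = 250 × 14.98 × 6 × 6.005 = 1.35 × 10⁵.
Original = 1.03 pM × 1.35 × 10⁵ = 1.39 × 10⁵ pM = 139 nM.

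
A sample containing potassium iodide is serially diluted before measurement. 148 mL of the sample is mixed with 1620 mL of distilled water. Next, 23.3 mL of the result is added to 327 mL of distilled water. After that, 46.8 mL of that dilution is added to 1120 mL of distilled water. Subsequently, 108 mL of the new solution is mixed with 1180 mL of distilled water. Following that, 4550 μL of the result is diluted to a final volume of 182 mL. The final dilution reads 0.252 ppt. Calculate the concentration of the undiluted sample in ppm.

Overall dilution factor = 11.95 × 15.03 × 24.93 × 11.93 × 40 = 2.14 × 10⁶.
Original = 0.252 ppt × 2.14 × 10⁶ = 5.38 × 10⁵ ppt = 0.538 ppm.

0.538 ppm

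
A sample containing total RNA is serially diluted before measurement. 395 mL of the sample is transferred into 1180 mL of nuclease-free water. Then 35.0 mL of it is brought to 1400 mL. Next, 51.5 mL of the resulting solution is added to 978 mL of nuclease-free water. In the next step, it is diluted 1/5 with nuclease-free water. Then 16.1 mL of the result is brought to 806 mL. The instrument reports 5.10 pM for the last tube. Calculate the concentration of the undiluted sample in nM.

4070 nM

Overall dilution factor = 3.987 × 40 × 19.99 × 5 × 50.06 = 7.98 × 10⁵.
Original = 5.10 pM × 7.98 × 10⁵ = 4.07 × 10⁶ pM = 4070 nM.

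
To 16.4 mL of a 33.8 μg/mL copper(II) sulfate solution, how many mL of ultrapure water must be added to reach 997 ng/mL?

540 mL

997 ng/mL = 0.997 μg/mL.
V₂ = C₁V₁/C₂ = 33.8 × 16.4 / 0.997 = 556 mL.
Diluent to add = V₂ − V₁ = 556 − 16.4 = 540 mL.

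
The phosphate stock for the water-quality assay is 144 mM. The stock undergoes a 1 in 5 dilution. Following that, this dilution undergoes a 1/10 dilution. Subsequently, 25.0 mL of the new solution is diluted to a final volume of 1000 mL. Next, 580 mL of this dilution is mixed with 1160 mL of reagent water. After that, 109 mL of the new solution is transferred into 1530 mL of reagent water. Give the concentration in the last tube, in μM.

Overall dilution factor = 5 × 10 × 40 × 3 × 15.04 = 9.02 × 10⁴.
144 mM / 9.02 × 10⁴ = 1.60 × 10⁻³ mM = 1.60 μM.

1.60 μM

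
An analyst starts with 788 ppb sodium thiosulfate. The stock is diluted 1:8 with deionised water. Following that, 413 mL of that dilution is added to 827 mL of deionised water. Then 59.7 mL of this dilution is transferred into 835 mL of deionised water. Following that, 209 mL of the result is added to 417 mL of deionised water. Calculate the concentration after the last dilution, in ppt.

731 ppt

Overall dilution factor = 8 × 3.002 × 14.99 × 2.995 = 1078.
788 ppb / 1078 = 0.731 ppb = 731 ppt.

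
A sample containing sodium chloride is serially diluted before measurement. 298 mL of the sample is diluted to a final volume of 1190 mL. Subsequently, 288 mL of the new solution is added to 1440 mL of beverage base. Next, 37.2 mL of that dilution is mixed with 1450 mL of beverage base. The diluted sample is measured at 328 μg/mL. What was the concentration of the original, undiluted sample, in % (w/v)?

31.4 % (w/v)

Overall dilution factor = 3.993 × 6 × 39.98 = 958.
Original = 328 μg/mL × 958 = 3.14 × 10⁵ μg/mL = 31.4 % (w/v).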